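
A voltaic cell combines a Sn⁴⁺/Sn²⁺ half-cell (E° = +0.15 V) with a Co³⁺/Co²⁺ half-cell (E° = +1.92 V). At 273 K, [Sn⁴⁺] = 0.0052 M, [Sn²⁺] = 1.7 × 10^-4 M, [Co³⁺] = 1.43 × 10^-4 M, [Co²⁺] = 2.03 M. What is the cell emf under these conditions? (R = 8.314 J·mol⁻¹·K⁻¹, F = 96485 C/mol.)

1.50 V

The Co³⁺/Co²⁺ couple has the higher reduction potential and acts as the cathode, so E°_cell = +1.92 − (+0.15) = 1.77 V.
Balancing electrons gives n = 2; the reaction quotient is Q = [Sn⁴⁺]·[Co²⁺]^2/([Sn²⁺]·[Co³⁺]^2) = 6.16 × 10^9.
E = E° − (RT/nF) ln Q = 1.77 − (8.314×273)/(2×96485) × (22.542) = 1.770 − 0.265 = 1.505 V.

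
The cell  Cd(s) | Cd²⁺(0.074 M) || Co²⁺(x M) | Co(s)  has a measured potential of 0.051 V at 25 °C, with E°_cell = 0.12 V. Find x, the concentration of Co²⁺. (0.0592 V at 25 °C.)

From the Nernst equation, log Q = n(E° − E)/0.0592 = 2(0.12 − 0.051)/0.0592 = 2.331, so Q = 214.
With Q = [Cd²⁺]/[Co²⁺] and the known concentrations, [Co²⁺] in the denominator gives [Co²⁺] = 3.5 × 10^-4 M.

3.5 × 10^-4 M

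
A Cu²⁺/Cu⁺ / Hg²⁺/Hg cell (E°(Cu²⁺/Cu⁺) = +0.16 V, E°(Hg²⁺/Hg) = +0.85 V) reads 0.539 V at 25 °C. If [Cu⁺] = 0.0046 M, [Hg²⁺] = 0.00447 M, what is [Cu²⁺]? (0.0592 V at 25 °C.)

0.11 M

From the Nernst equation, log Q = n(E° − E)/0.0592 = 2(0.69 − 0.539)/0.0592 = 5.101, so Q = 1.26 × 10^5.
With Q = [Cu²⁺]^2/([Cu⁺]^2·[Hg²⁺]) and the known concentrations, [Cu²⁺]^2 in the numerator gives [Cu²⁺] = 0.11 M.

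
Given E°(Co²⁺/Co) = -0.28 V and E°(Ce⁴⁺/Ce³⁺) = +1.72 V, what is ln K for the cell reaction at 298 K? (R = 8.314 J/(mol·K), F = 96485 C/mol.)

E°_cell = +1.72 − (-0.28) = 2.00 V, with n = 2 electrons transferred.
At equilibrium E = 0, so the Nernst equation gives ln K = nFE°/RT = (2)(96485)(2.00)/((8.314)(298)) = 155.77.

ln K = 155.8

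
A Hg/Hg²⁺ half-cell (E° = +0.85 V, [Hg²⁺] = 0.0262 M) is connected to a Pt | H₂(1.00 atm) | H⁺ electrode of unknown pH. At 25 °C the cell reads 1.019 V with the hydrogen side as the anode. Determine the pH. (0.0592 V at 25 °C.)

pH = 3.65

E°_cell = 0.85 V and n = 2.
log Q = n(E° − E)/0.0592 = 2×(0.85 − 1.019)/0.0592 = -5.709.
With Q = [H⁺]^2 / ([Hg²⁺]·P(H₂)), solving for [H⁺] gives log[H⁺] = -3.646, so pH = 3.65.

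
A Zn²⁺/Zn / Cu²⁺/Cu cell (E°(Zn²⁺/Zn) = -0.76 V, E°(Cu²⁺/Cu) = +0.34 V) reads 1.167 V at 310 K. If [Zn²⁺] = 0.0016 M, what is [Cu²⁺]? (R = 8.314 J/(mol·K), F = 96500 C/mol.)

0.24 M

From the Nernst equation, ln Q = nF(E° − E)/RT = 2×96500×(1.10 − 1.167)/(8.314×310) = -5.017, so Q = 0.00662.
With Q = [Zn²⁺]/[Cu²⁺] and the known concentrations, [Cu²⁺] in the denominator gives [Cu²⁺] = 0.24 M.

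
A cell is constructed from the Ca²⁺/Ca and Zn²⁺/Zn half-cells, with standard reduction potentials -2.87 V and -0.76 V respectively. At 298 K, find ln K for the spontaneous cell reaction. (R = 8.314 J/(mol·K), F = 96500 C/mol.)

ln K = 164.4

E°_cell = -0.76 − (-2.87) = 2.11 V, with n = 2 electrons transferred.
At equilibrium E = 0, so the Nernst equation gives ln K = nFE°/RT = (2)(96500)(2.11)/((8.314)(298)) = 164.37.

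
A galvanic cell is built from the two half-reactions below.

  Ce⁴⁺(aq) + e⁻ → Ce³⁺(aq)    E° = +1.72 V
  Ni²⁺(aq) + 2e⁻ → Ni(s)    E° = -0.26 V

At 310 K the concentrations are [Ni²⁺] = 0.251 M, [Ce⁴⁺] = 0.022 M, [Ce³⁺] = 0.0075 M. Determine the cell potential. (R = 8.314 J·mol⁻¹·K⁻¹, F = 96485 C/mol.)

2.03 V

The Ce⁴⁺/Ce³⁺ couple has the higher reduction potential and acts as the cathode, so E°_cell = +1.72 − (-0.26) = 1.98 V.
Balancing electrons gives n = 2; the reaction quotient is Q = [Ni²⁺]·[Ce³⁺]^2/[Ce⁴⁺]^2 = 0.0292.
E = E° − (RT/nF) ln Q = 1.98 − (8.314×310)/(2×96485) × (-3.535) = 1.980 + 0.047 = 2.027 V.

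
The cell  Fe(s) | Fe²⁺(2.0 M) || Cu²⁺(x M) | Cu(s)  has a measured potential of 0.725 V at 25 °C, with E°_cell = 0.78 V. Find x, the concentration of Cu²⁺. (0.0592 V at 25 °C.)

0.028 M

From the Nernst equation, log Q = n(E° − E)/0.0592 = 2(0.78 − 0.725)/0.0592 = 1.858, so Q = 72.1.
With Q = [Fe²⁺]/[Cu²⁺] and the known concentrations, [Cu²⁺] in the denominator gives [Cu²⁺] = 0.028 M.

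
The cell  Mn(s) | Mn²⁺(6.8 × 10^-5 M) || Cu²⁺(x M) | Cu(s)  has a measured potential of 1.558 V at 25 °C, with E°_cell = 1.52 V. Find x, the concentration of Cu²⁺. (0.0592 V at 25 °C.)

0.0013 M

From the Nernst equation, log Q = n(E° − E)/0.0592 = 2(1.52 − 1.558)/0.0592 = -1.284, so Q = 0.0520.
With Q = [Mn²⁺]/[Cu²⁺] and the known concentrations, [Cu²⁺] in the denominator gives [Cu²⁺] = 0.0013 M.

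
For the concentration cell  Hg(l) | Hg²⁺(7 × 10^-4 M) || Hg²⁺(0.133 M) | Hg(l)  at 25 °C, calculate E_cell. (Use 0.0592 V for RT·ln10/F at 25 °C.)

Both half-cells are Hg²⁺/Hg, so E°_cell = 0. The concentrated side is the cathode; the cell reaction moves Hg²⁺ from high to low concentration with n = 2.
Q = [Hg²⁺]_dilute/[Hg²⁺]_conc = 7 × 10^-4/0.133 = 0.00526.
E = 0 − (0.0592/2) log Q = −(0.0592/2)(-2.279) = 0.0675 V.

0.067 V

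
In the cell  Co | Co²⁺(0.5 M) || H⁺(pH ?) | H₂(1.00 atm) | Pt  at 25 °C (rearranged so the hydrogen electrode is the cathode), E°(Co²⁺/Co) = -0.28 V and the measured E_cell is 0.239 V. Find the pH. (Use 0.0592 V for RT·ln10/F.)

pH = 0.84

E°_cell = 0.28 V and n = 2.
log Q = n(E° − E)/0.0592 = 2×(0.28 − 0.239)/0.0592 = 1.385.
With Q = [Co²⁺]·P(H₂) / [H⁺]^2, solving for [H⁺] gives log[H⁺] = -0.843, so pH = 0.84.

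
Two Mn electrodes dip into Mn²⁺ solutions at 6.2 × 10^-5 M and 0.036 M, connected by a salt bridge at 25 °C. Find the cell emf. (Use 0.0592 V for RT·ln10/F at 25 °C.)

Both half-cells are Mn²⁺/Mn, so E°_cell = 0. The concentrated side is the cathode; the cell reaction moves Mn²⁺ from high to low concentration with n = 2.
Q = [Mn²⁺]_dilute/[Mn²⁺]_conc = 6.2 × 10^-5/0.036 = 0.00172.
E = 0 − (0.0592/2) log Q = −(0.0592/2)(-2.764) = 0.0818 V.

0.082 V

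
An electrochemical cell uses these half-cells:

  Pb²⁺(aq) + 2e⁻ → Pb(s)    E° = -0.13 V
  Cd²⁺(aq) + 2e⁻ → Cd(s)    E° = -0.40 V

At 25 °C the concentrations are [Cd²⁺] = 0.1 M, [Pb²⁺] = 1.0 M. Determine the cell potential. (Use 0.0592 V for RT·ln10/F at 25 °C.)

The Pb²⁺/Pb couple has the higher reduction potential and acts as the cathode, so E°_cell = -0.13 − (-0.40) = 0.27 V.
Balancing electrons gives n = 2; the reaction quotient is Q = [Cd²⁺]/[Pb²⁺] = 0.100.
At 25 °C, E = E° − (0.0592/n) log Q = 0.27 − (0.0592/2)(-1.000) = 0.270 + 0.030 = 0.300 V.

0.300 V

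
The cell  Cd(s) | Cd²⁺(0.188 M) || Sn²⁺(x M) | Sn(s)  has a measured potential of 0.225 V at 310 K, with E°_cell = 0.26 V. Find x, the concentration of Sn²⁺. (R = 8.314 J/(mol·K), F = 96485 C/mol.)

0.014 M

From the Nernst equation, ln Q = nF(E° − E)/RT = 2×96485×(0.26 − 0.225)/(8.314×310) = 2.621, so Q = 13.7.
With Q = [Cd²⁺]/[Sn²⁺] and the known concentrations, [Sn²⁺] in the denominator gives [Sn²⁺] = 0.014 M.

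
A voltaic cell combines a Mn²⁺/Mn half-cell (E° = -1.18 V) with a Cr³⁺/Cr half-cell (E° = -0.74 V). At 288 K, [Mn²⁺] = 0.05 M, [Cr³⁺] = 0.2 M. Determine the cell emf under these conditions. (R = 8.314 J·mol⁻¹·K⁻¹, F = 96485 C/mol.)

The Cr³⁺/Cr couple has the higher reduction potential and acts as the cathode, so E°_cell = -0.74 − (-1.18) = 0.44 V.
Balancing electrons gives n = 6; the reaction quotient is Q = [Mn²⁺]^3/[Cr³⁺]^2 = 0.00312.
E = E° − (RT/nF) ln Q = 0.44 − (8.314×288)/(6×96485) × (-5.768) = 0.440 + 0.024 = 0.464 V.

0.464 V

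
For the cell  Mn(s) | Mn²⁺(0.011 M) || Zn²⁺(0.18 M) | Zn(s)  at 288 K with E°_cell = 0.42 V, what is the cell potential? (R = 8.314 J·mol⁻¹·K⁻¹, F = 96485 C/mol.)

Balancing electrons gives n = 2; the reaction quotient is Q = [Mn²⁺]/[Zn²⁺] = 0.0611.
E = E° − (RT/nF) ln Q = 0.42 − (8.314×288)/(2×96485) × (-2.795) = 0.420 + 0.035 = 0.455 V.

0.455 V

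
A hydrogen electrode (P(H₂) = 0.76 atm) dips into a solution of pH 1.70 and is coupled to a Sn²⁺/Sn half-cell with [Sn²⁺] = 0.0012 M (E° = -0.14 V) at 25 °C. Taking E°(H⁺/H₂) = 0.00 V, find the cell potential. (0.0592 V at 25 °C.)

The hydrogen couple is the cathode, so E°_cell = 0.14 V; n = 2.
[H⁺] = 10^(−1.70) = 0.020 M, and Q = [Sn²⁺]·P(H₂) / [H⁺]^2 = 2.29.
E = E° − (0.0592/2) log Q = 0.14 − (0.0592/2)(0.360) = 0.129 V.

0.13 V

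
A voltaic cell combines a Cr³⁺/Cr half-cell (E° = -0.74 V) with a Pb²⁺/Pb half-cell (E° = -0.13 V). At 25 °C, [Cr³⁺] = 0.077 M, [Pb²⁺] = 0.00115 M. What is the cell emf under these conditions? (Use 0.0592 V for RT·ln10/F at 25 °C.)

0.545 V

The Pb²⁺/Pb couple has the higher reduction potential and acts as the cathode, so E°_cell = -0.13 − (-0.74) = 0.61 V.
Balancing electrons gives n = 6; the reaction quotient is Q = [Cr³⁺]^2/[Pb²⁺]^3 = 3.9 × 10^6.
At 25 °C, E = E° − (0.0592/n) log Q = 0.61 − (0.0592/6)(6.591) = 0.610 − 0.065 = 0.545 V.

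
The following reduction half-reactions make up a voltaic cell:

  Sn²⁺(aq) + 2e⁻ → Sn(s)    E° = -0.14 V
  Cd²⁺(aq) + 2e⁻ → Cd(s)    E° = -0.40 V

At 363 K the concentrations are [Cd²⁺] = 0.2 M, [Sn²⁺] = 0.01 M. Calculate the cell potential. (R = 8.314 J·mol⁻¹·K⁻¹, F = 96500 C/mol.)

0.213 V

The Sn²⁺/Sn couple has the higher reduction potential and acts as the cathode, so E°_cell = -0.14 − (-0.40) = 0.26 V.
Balancing electrons gives n = 2; the reaction quotient is Q = [Cd²⁺]/[Sn²⁺] = 20.0.
E = E° − (RT/nF) ln Q = 0.26 − (8.314×363)/(2×96500) × (2.996) = 0.260 − 0.047 = 0.213 V.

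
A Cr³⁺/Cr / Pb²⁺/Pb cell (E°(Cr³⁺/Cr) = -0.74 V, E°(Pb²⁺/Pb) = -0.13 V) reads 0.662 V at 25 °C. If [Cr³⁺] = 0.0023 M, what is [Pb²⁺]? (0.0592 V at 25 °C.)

1.0 M

From the Nernst equation, log Q = n(E° − E)/0.0592 = 6(0.61 − 0.662)/0.0592 = -5.270, so Q = 5.37 × 10^-6.
With Q = [Cr³⁺]^2/[Pb²⁺]^3 and the known concentrations, [Pb²⁺]^3 in the denominator gives [Pb²⁺] = 1.0 M.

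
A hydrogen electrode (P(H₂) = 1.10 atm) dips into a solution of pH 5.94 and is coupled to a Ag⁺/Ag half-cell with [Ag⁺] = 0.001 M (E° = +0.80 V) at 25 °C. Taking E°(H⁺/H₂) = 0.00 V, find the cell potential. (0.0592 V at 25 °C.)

The Ag⁺/Ag couple is the cathode, so E°_cell = 0.80 V; n = 2.
[H⁺] = 10^(−5.94) = 1.1 × 10^-6 M, and Q = [H⁺]^2 / ([Ag⁺]^2·P(H₂)) = 1.2 × 10^-6.
E = E° − (0.0592/2) log Q = 0.80 − (0.0592/2)(-5.921) = 0.975 V.

0.98 V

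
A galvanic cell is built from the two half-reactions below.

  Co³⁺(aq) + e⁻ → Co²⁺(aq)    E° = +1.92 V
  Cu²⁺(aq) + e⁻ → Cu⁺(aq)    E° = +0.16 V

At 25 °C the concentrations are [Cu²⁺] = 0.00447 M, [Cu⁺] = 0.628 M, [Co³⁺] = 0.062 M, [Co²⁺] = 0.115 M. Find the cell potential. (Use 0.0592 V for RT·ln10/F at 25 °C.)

1.87 V

The Co³⁺/Co²⁺ couple has the higher reduction potential and acts as the cathode, so E°_cell = +1.92 − (+0.16) = 1.76 V.
Balancing electrons gives n = 1; the reaction quotient is Q = [Cu²⁺]·[Co²⁺]/([Cu⁺]·[Co³⁺]) = 0.0132.
At 25 °C, E = E° − (0.0592/n) log Q = 1.76 − (0.0592/1)(-1.879) = 1.760 + 0.111 = 1.871 V.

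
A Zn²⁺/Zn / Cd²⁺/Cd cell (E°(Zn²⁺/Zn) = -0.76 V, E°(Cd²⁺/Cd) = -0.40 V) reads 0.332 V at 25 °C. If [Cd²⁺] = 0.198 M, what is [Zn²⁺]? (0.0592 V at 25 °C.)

1.7 M

From the Nernst equation, log Q = n(E° − E)/0.0592 = 2(0.36 − 0.332)/0.0592 = 0.946, so Q = 8.83.
With Q = [Zn²⁺]/[Cd²⁺] and the known concentrations, [Zn²⁺] in the numerator gives [Zn²⁺] = 1.7 M.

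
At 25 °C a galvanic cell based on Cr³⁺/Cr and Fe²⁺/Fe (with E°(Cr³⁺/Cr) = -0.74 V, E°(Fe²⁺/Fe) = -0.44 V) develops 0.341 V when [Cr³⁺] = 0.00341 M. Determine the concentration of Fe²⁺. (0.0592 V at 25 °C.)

From the Nernst equation, log Q = n(E° − E)/0.0592 = 6(0.30 − 0.341)/0.0592 = -4.155, so Q = 6.99 × 10^-5.
With Q = [Cr³⁺]^2/[Fe²⁺]^3 and the known concentrations, [Fe²⁺]^3 in the denominator gives [Fe²⁺] = 0.55 M.

0.55 M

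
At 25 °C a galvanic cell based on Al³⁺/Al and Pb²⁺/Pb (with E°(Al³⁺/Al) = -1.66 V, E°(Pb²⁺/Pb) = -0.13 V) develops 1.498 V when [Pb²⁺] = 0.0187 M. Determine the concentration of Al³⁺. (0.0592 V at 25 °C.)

From the Nernst equation, log Q = n(E° − E)/0.0592 = 6(1.53 − 1.498)/0.0592 = 3.243, so Q = 1750.
With Q = [Al³⁺]^2/[Pb²⁺]^3 and the known concentrations, [Al³⁺]^2 in the numerator gives [Al³⁺] = 0.11 M.

0.11 M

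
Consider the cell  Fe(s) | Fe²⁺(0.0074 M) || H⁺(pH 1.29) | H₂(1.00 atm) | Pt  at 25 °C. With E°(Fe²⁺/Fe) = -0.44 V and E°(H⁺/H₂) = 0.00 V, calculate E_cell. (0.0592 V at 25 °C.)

The hydrogen couple is the cathode, so E°_cell = 0.44 V; n = 2.
[H⁺] = 10^(−1.29) = 0.051 M, and Q = [Fe²⁺]·P(H₂) / [H⁺]^2 = 2.81.
E = E° − (0.0592/2) log Q = 0.44 − (0.0592/2)(0.449) = 0.427 V.

0.43 V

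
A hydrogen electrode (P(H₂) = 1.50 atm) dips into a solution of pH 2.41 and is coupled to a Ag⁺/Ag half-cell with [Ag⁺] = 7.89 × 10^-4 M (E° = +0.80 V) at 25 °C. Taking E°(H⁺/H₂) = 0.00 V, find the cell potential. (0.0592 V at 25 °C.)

The Ag⁺/Ag couple is the cathode, so E°_cell = 0.80 V; n = 2.
[H⁺] = 10^(−2.41) = 0.0039 M, and Q = [H⁺]^2 / ([Ag⁺]^2·P(H₂)) = 16.2.
E = E° − (0.0592/2) log Q = 0.80 − (0.0592/2)(1.210) = 0.764 V.

0.76 V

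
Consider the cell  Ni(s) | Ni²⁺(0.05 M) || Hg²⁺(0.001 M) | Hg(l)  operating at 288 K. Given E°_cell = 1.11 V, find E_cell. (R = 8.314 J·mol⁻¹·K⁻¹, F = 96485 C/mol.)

Balancing electrons gives n = 2; the reaction quotient is Q = [Ni²⁺]/[Hg²⁺] = 50.0.
E = E° − (RT/nF) ln Q = 1.11 − (8.314×288)/(2×96485) × (3.912) = 1.110 − 0.049 = 1.061 V.

1.06 V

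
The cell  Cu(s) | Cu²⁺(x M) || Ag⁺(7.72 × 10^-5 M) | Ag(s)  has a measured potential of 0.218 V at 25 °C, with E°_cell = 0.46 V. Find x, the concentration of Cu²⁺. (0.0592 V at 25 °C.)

From the Nernst equation, log Q = n(E° − E)/0.0592 = 2(0.46 − 0.218)/0.0592 = 8.176, so Q = 1.5 × 10^8.
With Q = [Cu²⁺]/[Ag⁺]^2 and the known concentrations, [Cu²⁺] in the numerator gives [Cu²⁺] = 0.89 M.

0.89 M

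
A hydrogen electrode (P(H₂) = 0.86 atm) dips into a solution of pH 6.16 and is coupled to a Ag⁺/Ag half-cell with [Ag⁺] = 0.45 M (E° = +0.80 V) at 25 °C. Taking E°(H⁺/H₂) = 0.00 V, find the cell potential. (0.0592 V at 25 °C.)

1.14 V

The Ag⁺/Ag couple is the cathode, so E°_cell = 0.80 V; n = 2.
[H⁺] = 10^(−6.16) = 6.9 × 10^-7 M, and Q = [H⁺]^2 / ([Ag⁺]^2·P(H₂)) = 2.75 × 10^-12.
E = E° − (0.0592/2) log Q = 0.80 − (0.0592/2)(-11.561) = 1.142 V.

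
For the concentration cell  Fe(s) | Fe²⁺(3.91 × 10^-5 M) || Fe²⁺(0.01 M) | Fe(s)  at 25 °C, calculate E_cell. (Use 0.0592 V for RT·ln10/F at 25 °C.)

Both half-cells are Fe²⁺/Fe, so E°_cell = 0. The concentrated side is the cathode; the cell reaction moves Fe²⁺ from high to low concentration with n = 2.
Q = [Fe²⁺]_dilute/[Fe²⁺]_conc = 3.91 × 10^-5/0.01 = 0.00391.
E = 0 − (0.0592/2) log Q = −(0.0592/2)(-2.408) = 0.0713 V.

0.071 V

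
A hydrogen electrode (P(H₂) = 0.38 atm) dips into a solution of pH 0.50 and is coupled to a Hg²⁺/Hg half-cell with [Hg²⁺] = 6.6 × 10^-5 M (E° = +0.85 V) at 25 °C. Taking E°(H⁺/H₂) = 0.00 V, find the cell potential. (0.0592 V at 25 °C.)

0.74 V

The Hg²⁺/Hg couple is the cathode, so E°_cell = 0.85 V; n = 2.
[H⁺] = 10^(−0.50) = 0.32 M, and Q = [H⁺]^2 / ([Hg²⁺]·P(H₂)) = 3990.
E = E° − (0.0592/2) log Q = 0.85 − (0.0592/2)(3.601) = 0.743 V.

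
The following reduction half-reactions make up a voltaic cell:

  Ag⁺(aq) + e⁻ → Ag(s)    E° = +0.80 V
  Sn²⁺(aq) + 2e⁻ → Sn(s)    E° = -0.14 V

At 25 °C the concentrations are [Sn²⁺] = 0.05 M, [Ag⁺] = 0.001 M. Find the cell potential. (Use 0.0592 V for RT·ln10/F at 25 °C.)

The Ag⁺/Ag couple has the higher reduction potential and acts as the cathode, so E°_cell = +0.80 − (-0.14) = 0.94 V.
Balancing electrons gives n = 2; the reaction quotient is Q = [Sn²⁺]/[Ag⁺]^2 = 5 × 10^4.
At 25 °C, E = E° − (0.0592/n) log Q = 0.94 − (0.0592/2)(4.699) = 0.940 − 0.139 = 0.801 V.

0.801 V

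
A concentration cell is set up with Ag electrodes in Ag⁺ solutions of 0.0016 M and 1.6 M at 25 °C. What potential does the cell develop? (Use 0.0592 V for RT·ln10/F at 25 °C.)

Both half-cells are Ag⁺/Ag, so E°_cell = 0. The concentrated side is the cathode; the cell reaction moves Ag⁺ from high to low concentration with n = 1.
Q = [Ag⁺]_dilute/[Ag⁺]_conc = 0.0016/1.6 = 0.00100.
E = 0 − (0.0592/1) log Q = −(0.0592/1)(-3.000) = 0.1776 V.

0.18 V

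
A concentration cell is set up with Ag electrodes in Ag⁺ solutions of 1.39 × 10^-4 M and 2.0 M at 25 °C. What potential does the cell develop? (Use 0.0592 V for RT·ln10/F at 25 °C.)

0.25 V

Both half-cells are Ag⁺/Ag, so E°_cell = 0. The concentrated side is the cathode; the cell reaction moves Ag⁺ from high to low concentration with n = 1.
Q = [Ag⁺]_dilute/[Ag⁺]_conc = 1.39 × 10^-4/2.0 = 6.95 × 10^-5.
E = 0 − (0.0592/1) log Q = −(0.0592/1)(-4.158) = 0.2462 V.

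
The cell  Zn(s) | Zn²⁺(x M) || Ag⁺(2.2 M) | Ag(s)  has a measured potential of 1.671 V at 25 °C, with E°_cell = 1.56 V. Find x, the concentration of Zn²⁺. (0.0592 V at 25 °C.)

8.6 × 10^-4 M

From the Nernst equation, log Q = n(E° − E)/0.0592 = 2(1.56 − 1.671)/0.0592 = -3.750, so Q = 1.78 × 10^-4.
With Q = [Zn²⁺]/[Ag⁺]^2 and the known concentrations, [Zn²⁺] in the numerator gives [Zn²⁺] = 8.6 × 10^-4 M.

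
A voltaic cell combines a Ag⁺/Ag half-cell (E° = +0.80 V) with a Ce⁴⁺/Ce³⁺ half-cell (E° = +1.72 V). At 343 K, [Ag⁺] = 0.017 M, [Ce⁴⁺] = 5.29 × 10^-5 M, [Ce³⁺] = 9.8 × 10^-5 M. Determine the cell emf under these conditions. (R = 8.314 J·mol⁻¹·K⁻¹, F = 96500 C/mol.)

The Ce⁴⁺/Ce³⁺ couple has the higher reduction potential and acts as the cathode, so E°_cell = +1.72 − (+0.80) = 0.92 V.
Balancing electrons gives n = 1; the reaction quotient is Q = [Ag⁺]·[Ce³⁺]/[Ce⁴⁺] = 0.0315.
E = E° − (RT/nF) ln Q = 0.92 − (8.314×343)/(1×96500) × (-3.458) = 0.920 + 0.102 = 1.022 V.

1.02 V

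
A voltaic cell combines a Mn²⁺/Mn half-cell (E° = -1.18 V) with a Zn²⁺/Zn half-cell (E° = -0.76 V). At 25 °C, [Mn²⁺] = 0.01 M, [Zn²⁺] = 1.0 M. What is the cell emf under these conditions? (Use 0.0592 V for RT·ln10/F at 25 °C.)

0.479 V

The Zn²⁺/Zn couple has the higher reduction potential and acts as the cathode, so E°_cell = -0.76 − (-1.18) = 0.42 V.
Balancing electrons gives n = 2; the reaction quotient is Q = [Mn²⁺]/[Zn²⁺] = 0.0100.
At 25 °C, E = E° − (0.0592/n) log Q = 0.42 − (0.0592/2)(-2.000) = 0.420 + 0.059 = 0.479 V.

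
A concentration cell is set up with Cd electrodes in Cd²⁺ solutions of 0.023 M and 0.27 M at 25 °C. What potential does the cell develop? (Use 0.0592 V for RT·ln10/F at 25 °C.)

Both half-cells are Cd²⁺/Cd, so E°_cell = 0. The concentrated side is the cathode; the cell reaction moves Cd²⁺ from high to low concentration with n = 2.
Q = [Cd²⁺]_dilute/[Cd²⁺]_conc = 0.023/0.27 = 0.0852.
E = 0 − (0.0592/2) log Q = −(0.0592/2)(-1.070) = 0.0317 V.

0.032 V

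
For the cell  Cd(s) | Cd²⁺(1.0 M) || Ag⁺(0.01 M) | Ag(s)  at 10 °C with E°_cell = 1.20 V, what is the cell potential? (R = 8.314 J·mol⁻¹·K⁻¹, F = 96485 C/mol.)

1.09 V

Balancing electrons gives n = 2; the reaction quotient is Q = [Cd²⁺]/[Ag⁺]^2 = 1 × 10^4.
E = E° − (RT/nF) ln Q = 1.20 − (8.314×283)/(2×96485) × (9.210) = 1.200 − 0.112 = 1.088 V.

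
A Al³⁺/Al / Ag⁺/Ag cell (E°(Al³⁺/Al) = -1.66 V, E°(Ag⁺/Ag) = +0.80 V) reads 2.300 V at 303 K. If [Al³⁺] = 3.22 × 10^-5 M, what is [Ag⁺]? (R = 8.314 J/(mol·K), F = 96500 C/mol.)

From the Nernst equation, ln Q = nF(E° − E)/RT = 3×96500×(2.46 − 2.300)/(8.314×303) = 18.387, so Q = 9.67 × 10^7.
With Q = [Al³⁺]/[Ag⁺]^3 and the known concentrations, [Ag⁺]^3 in the denominator gives [Ag⁺] = 6.9 × 10^-5 M.

6.9 × 10^-5 M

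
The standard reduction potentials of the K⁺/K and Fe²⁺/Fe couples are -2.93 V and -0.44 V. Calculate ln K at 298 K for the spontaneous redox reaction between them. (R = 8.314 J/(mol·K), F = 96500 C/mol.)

E°_cell = -0.44 − (-2.93) = 2.49 V, with n = 2 electrons transferred.
At equilibrium E = 0, so the Nernst equation gives ln K = nFE°/RT = (2)(96500)(2.49)/((8.314)(298)) = 193.97.

ln K = 194.0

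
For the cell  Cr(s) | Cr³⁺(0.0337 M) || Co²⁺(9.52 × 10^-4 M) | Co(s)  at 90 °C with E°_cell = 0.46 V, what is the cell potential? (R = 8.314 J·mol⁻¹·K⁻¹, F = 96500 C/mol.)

0.387 V

Balancing electrons gives n = 6; the reaction quotient is Q = [Cr³⁺]^2/[Co²⁺]^3 = 1.32 × 10^6.
E = E° − (RT/nF) ln Q = 0.46 − (8.314×363)/(6×96500) × (14.090) = 0.460 − 0.073 = 0.387 V.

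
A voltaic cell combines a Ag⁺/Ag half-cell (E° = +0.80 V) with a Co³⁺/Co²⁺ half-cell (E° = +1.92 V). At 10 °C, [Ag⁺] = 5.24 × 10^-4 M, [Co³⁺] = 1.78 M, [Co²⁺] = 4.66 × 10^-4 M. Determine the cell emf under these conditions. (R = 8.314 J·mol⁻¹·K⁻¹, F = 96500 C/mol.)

The Co³⁺/Co²⁺ couple has the higher reduction potential and acts as the cathode, so E°_cell = +1.92 − (+0.80) = 1.12 V.
Balancing electrons gives n = 1; the reaction quotient is Q = [Ag⁺]·[Co²⁺]/[Co³⁺] = 1.37 × 10^-7.
E = E° − (RT/nF) ln Q = 1.12 − (8.314×283)/(1×96500) × (-15.802) = 1.120 + 0.385 = 1.505 V.

1.51 V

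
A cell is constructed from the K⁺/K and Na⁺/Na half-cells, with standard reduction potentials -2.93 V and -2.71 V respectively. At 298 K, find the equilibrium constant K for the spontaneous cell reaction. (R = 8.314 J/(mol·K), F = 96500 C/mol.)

E°_cell = -2.71 − (-2.93) = 0.22 V, with n = 1 electron transferred.
At equilibrium E = 0, so the Nernst equation gives ln K = nFE°/RT = (1)(96500)(0.22)/((8.314)(298)) = 8.57.
K = e^8.57 = 5300.

5300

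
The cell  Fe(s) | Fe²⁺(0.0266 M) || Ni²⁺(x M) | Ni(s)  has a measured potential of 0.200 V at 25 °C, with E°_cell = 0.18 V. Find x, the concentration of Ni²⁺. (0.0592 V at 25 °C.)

From the Nernst equation, log Q = n(E° − E)/0.0592 = 2(0.18 − 0.200)/0.0592 = -0.676, so Q = 0.211.
With Q = [Fe²⁺]/[Ni²⁺] and the known concentrations, [Ni²⁺] in the denominator gives [Ni²⁺] = 0.13 M.

0.13 M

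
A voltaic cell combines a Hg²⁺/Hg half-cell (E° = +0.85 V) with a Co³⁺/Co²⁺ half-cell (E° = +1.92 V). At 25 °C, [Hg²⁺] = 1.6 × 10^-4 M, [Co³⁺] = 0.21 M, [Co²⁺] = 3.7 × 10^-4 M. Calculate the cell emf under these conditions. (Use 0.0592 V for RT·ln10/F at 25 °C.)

The Co³⁺/Co²⁺ couple has the higher reduction potential and acts as the cathode, so E°_cell = +1.92 − (+0.85) = 1.07 V.
Balancing electrons gives n = 2; the reaction quotient is Q = [Hg²⁺]·[Co²⁺]^2/[Co³⁺]^2 = 4.97 × 10^-10.
At 25 °C, E = E° − (0.0592/n) log Q = 1.07 − (0.0592/2)(-9.304) = 1.070 + 0.275 = 1.345 V.

1.35 V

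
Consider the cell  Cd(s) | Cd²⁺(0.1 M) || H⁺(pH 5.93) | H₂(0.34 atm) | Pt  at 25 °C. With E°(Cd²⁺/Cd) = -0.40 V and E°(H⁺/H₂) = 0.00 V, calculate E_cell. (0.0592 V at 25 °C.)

The hydrogen couple is the cathode, so E°_cell = 0.40 V; n = 2.
[H⁺] = 10^(−5.93) = 1.2 × 10^-6 M, and Q = [Cd²⁺]·P(H₂) / [H⁺]^2 = 2.46 × 10^10.
E = E° − (0.0592/2) log Q = 0.40 − (0.0592/2)(10.391) = 0.092 V.

0.092 V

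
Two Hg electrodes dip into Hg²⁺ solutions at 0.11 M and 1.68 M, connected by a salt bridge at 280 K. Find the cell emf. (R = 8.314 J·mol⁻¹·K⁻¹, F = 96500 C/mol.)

0.033 V

Both half-cells are Hg²⁺/Hg, so E°_cell = 0. The concentrated side is the cathode; the cell reaction moves Hg²⁺ from high to low concentration with n = 2.
Q = [Hg²⁺]_dilute/[Hg²⁺]_conc = 0.11/1.68 = 0.0655.
E = 0 − (RT/nF) ln Q = −((8.314×280)/(2×96500))(-2.726) = 0.0329 V.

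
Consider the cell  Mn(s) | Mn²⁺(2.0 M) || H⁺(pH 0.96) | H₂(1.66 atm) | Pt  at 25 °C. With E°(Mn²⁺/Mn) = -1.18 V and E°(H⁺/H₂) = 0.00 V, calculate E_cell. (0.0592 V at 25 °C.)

The hydrogen couple is the cathode, so E°_cell = 1.18 V; n = 2.
[H⁺] = 10^(−0.96) = 0.11 M, and Q = [Mn²⁺]·P(H₂) / [H⁺]^2 = 276.
E = E° − (0.0592/2) log Q = 1.18 − (0.0592/2)(2.441) = 1.108 V.

1.11 V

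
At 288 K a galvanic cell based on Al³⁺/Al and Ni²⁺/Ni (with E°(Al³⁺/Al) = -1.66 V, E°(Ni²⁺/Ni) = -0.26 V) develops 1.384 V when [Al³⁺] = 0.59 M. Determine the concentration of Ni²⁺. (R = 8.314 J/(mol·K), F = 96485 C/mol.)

0.19 M

From the Nernst equation, ln Q = nF(E° − E)/RT = 6×96485×(1.40 − 1.384)/(8.314×288) = 3.868, so Q = 47.9.
With Q = [Al³⁺]^2/[Ni²⁺]^3 and the known concentrations, [Ni²⁺]^3 in the denominator gives [Ni²⁺] = 0.19 M.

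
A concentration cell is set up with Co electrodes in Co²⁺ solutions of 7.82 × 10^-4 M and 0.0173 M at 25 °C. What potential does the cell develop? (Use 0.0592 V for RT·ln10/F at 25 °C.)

0.040 V

Both half-cells are Co²⁺/Co, so E°_cell = 0. The concentrated side is the cathode; the cell reaction moves Co²⁺ from high to low concentration with n = 2.
Q = [Co²⁺]_dilute/[Co²⁺]_conc = 7.82 × 10^-4/0.0173 = 0.0452.
E = 0 − (0.0592/2) log Q = −(0.0592/2)(-1.345) = 0.0398 V.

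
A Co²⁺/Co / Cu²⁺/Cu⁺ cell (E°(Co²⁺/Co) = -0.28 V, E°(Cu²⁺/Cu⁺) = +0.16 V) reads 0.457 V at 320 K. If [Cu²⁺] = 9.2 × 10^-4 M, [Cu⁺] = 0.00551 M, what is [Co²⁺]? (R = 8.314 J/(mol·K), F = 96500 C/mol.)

From the Nernst equation, ln Q = nF(E° − E)/RT = 2×96500×(0.44 − 0.457)/(8.314×320) = -1.233, so Q = 0.291.
With Q = [Co²⁺]·[Cu⁺]^2/[Cu²⁺]^2 and the known concentrations, [Co²⁺] in the numerator gives [Co²⁺] = 0.0081 M.

0.0081 M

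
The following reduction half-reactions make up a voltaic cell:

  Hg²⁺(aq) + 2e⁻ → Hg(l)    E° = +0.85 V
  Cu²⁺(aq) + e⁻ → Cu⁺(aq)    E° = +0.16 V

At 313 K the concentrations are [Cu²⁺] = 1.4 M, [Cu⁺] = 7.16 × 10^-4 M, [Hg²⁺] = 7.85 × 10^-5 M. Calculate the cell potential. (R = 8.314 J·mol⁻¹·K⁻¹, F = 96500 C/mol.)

The Hg²⁺/Hg couple has the higher reduction potential and acts as the cathode, so E°_cell = +0.85 − (+0.16) = 0.69 V.
Balancing electrons gives n = 2; the reaction quotient is Q = [Cu²⁺]^2/([Cu⁺]^2·[Hg²⁺]) = 4.87 × 10^10.
E = E° − (RT/nF) ln Q = 0.69 − (8.314×313)/(2×96500) × (24.609) = 0.690 − 0.332 = 0.358 V.

0.358 V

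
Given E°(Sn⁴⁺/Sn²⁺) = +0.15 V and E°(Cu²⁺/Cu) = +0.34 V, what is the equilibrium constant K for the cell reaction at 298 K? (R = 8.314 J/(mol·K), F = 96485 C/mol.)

2.7 × 10^6

E°_cell = +0.34 − (+0.15) = 0.19 V, with n = 2 electrons transferred.
At equilibrium E = 0, so the Nernst equation gives ln K = nFE°/RT = (2)(96485)(0.19)/((8.314)(298)) = 14.80.
K = e^14.80 = 2.7 × 10^6.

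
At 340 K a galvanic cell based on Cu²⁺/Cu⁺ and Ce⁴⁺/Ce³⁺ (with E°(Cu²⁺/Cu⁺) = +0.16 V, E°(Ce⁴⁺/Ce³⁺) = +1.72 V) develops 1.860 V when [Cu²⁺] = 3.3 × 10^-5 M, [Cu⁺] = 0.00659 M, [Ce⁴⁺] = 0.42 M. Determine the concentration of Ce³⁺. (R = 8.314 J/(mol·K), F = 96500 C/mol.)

From the Nernst equation, ln Q = nF(E° − E)/RT = 1×96500×(1.56 − 1.860)/(8.314×340) = -10.241, so Q = 3.57 × 10^-5.
With Q = [Cu²⁺]·[Ce³⁺]/([Cu⁺]·[Ce⁴⁺]) and the known concentrations, [Ce³⁺] in the numerator gives [Ce³⁺] = 0.003 M.

0.003 M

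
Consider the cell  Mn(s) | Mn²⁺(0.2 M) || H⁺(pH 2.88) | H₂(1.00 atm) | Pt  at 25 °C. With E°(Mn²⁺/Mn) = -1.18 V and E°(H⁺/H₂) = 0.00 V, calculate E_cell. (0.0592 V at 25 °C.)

The hydrogen couple is the cathode, so E°_cell = 1.18 V; n = 2.
[H⁺] = 10^(−2.88) = 0.0013 M, and Q = [Mn²⁺]·P(H₂) / [H⁺]^2 = 1.15 × 10^5.
E = E° − (0.0592/2) log Q = 1.18 − (0.0592/2)(5.061) = 1.030 V.

1.03 V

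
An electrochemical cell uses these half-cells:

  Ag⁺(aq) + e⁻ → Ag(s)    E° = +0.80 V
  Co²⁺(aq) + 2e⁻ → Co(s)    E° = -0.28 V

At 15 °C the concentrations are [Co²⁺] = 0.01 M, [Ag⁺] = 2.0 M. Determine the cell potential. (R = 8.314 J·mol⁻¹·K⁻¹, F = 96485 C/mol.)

1.15 V

The Ag⁺/Ag couple has the higher reduction potential and acts as the cathode, so E°_cell = +0.80 − (-0.28) = 1.08 V.
Balancing electrons gives n = 2; the reaction quotient is Q = [Co²⁺]/[Ag⁺]^2 = 0.00250.
E = E° − (RT/nF) ln Q = 1.08 − (8.314×288)/(2×96485) × (-5.991) = 1.080 + 0.074 = 1.154 V.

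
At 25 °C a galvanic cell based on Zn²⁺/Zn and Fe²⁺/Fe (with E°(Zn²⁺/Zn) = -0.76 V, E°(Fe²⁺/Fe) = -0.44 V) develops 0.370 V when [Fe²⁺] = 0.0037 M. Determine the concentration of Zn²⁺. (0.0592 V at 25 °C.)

From the Nernst equation, log Q = n(E° − E)/0.0592 = 2(0.32 − 0.370)/0.0592 = -1.689, so Q = 0.0205.
With Q = [Zn²⁺]/[Fe²⁺] and the known concentrations, [Zn²⁺] in the numerator gives [Zn²⁺] = 7.6 × 10^-5 M.

7.6 × 10^-5 M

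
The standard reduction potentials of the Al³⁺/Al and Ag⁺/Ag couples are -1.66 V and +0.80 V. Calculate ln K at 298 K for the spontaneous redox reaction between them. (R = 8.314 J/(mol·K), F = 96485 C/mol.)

E°_cell = +0.80 − (-1.66) = 2.46 V, with n = 3 electrons transferred.
At equilibrium E = 0, so the Nernst equation gives ln K = nFE°/RT = (3)(96485)(2.46)/((8.314)(298)) = 287.40.

ln K = 287.4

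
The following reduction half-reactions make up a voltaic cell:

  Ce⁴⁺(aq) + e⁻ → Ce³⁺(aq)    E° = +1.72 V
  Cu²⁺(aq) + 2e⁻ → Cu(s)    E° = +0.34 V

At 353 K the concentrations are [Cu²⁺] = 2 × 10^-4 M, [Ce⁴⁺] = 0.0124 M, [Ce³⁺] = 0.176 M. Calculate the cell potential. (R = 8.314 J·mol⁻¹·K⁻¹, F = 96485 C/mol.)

The Ce⁴⁺/Ce³⁺ couple has the higher reduction potential and acts as the cathode, so E°_cell = +1.72 − (+0.34) = 1.38 V.
Balancing electrons gives n = 2; the reaction quotient is Q = [Cu²⁺]·[Ce³⁺]^2/[Ce⁴⁺]^2 = 0.0403.
E = E° − (RT/nF) ln Q = 1.38 − (8.314×353)/(2×96485) × (-3.212) = 1.380 + 0.049 = 1.429 V.

1.43 V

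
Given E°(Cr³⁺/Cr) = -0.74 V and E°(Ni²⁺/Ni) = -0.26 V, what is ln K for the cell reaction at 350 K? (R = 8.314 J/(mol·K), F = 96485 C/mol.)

ln K = 95.5

E°_cell = -0.26 − (-0.74) = 0.48 V, with n = 6 electrons transferred.
At equilibrium E = 0, so the Nernst equation gives ln K = nFE°/RT = (6)(96485)(0.48)/((8.314)(350)) = 95.49.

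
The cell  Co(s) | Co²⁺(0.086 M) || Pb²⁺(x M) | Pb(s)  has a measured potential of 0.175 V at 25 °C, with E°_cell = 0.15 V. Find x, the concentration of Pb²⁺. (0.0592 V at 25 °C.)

From the Nernst equation, log Q = n(E° − E)/0.0592 = 2(0.15 − 0.175)/0.0592 = -0.845, so Q = 0.143.
With Q = [Co²⁺]/[Pb²⁺] and the known concentrations, [Pb²⁺] in the denominator gives [Pb²⁺] = 0.6 M.

0.6 M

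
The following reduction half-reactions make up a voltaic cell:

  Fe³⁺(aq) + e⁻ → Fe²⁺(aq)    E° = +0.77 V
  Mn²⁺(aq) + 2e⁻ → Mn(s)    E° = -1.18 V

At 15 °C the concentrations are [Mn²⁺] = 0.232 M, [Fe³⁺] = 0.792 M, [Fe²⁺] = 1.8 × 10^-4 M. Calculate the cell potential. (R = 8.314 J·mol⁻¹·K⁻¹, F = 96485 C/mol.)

The Fe³⁺/Fe²⁺ couple has the higher reduction potential and acts as the cathode, so E°_cell = +0.77 − (-1.18) = 1.95 V.
Balancing electrons gives n = 2; the reaction quotient is Q = [Mn²⁺]·[Fe²⁺]^2/[Fe³⁺]^2 = 1.2 × 10^-8.
E = E° − (RT/nF) ln Q = 1.95 − (8.314×288)/(2×96485) × (-18.240) = 1.950 + 0.226 = 2.176 V.

2.18 V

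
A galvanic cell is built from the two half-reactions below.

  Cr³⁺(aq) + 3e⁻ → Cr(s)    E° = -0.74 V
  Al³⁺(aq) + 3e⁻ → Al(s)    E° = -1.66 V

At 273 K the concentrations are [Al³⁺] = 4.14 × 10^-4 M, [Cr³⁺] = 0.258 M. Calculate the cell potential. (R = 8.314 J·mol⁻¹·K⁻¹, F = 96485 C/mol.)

0.970 V

The Cr³⁺/Cr couple has the higher reduction potential and acts as the cathode, so E°_cell = -0.74 − (-1.66) = 0.92 V.
Balancing electrons gives n = 3; the reaction quotient is Q = [Al³⁺]/[Cr³⁺] = 0.00160.
E = E° − (RT/nF) ln Q = 0.92 − (8.314×273)/(3×96485) × (-6.435) = 0.920 + 0.050 = 0.970 V.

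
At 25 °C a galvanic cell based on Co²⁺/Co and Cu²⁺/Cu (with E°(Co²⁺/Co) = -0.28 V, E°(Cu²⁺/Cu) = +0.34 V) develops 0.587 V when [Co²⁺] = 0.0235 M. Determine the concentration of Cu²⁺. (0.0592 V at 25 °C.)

0.0018 M

From the Nernst equation, log Q = n(E° − E)/0.0592 = 2(0.62 − 0.587)/0.0592 = 1.115, so Q = 13.0.
With Q = [Co²⁺]/[Cu²⁺] and the known concentrations, [Cu²⁺] in the denominator gives [Cu²⁺] = 0.0018 M.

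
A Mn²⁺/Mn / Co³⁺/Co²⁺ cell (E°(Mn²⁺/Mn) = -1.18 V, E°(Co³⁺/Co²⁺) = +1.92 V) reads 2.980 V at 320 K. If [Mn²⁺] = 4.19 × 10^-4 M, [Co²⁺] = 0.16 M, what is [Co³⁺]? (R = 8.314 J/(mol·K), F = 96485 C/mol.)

4.2 × 10^-5 M

From the Nernst equation, ln Q = nF(E° − E)/RT = 2×96485×(3.10 − 2.980)/(8.314×320) = 8.704, so Q = 6030.
With Q = [Mn²⁺]·[Co²⁺]^2/[Co³⁺]^2 and the known concentrations, [Co³⁺]^2 in the denominator gives [Co³⁺] = 4.2 × 10^-5 M.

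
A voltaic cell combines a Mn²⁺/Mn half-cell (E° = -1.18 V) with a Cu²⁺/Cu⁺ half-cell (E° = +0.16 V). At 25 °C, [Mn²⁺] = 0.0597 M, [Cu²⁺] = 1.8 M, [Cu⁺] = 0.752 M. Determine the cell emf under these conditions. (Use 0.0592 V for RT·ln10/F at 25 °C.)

1.40 V

The Cu²⁺/Cu⁺ couple has the higher reduction potential and acts as the cathode, so E°_cell = +0.16 − (-1.18) = 1.34 V.
Balancing electrons gives n = 2; the reaction quotient is Q = [Mn²⁺]·[Cu⁺]^2/[Cu²⁺]^2 = 0.0104.
At 25 °C, E = E° − (0.0592/n) log Q = 1.34 − (0.0592/2)(-1.982) = 1.340 + 0.059 = 1.399 V.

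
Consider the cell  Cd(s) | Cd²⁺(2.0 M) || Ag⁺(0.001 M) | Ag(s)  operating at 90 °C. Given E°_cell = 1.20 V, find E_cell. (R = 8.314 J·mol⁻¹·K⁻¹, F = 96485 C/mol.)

Balancing electrons gives n = 2; the reaction quotient is Q = [Cd²⁺]/[Ag⁺]^2 = 2 × 10^6.
E = E° − (RT/nF) ln Q = 1.20 − (8.314×363)/(2×96485) × (14.509) = 1.200 − 0.227 = 0.973 V.

0.973 V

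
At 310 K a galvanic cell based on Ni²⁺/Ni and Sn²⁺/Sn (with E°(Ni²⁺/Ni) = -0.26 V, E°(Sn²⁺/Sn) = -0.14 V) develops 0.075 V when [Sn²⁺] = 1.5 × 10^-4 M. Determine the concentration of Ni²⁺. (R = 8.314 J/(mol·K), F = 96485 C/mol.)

From the Nernst equation, ln Q = nF(E° − E)/RT = 2×96485×(0.12 − 0.075)/(8.314×310) = 3.369, so Q = 29.1.
With Q = [Ni²⁺]/[Sn²⁺] and the known concentrations, [Ni²⁺] in the numerator gives [Ni²⁺] = 0.0044 M.

0.0044 M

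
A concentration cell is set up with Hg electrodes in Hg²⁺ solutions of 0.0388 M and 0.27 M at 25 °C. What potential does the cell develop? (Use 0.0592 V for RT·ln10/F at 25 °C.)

0.025 V

Both half-cells are Hg²⁺/Hg, so E°_cell = 0. The concentrated side is the cathode; the cell reaction moves Hg²⁺ from high to low concentration with n = 2.
Q = [Hg²⁺]_dilute/[Hg²⁺]_conc = 0.0388/0.27 = 0.144.
E = 0 − (0.0592/2) log Q = −(0.0592/2)(-0.843) = 0.0250 V.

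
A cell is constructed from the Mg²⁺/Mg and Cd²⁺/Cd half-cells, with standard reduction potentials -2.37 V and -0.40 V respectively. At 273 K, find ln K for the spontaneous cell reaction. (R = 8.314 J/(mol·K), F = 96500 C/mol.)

ln K = 167.5

E°_cell = -0.40 − (-2.37) = 1.97 V, with n = 2 electrons transferred.
At equilibrium E = 0, so the Nernst equation gives ln K = nFE°/RT = (2)(96500)(1.97)/((8.314)(273)) = 167.51.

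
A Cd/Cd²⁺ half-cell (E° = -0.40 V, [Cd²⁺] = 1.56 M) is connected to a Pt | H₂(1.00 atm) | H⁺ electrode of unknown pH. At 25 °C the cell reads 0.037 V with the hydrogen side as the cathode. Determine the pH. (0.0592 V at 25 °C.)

pH = 6.04

E°_cell = 0.40 V and n = 2.
log Q = n(E° − E)/0.0592 = 2×(0.40 − 0.037)/0.0592 = 12.264.
With Q = [Cd²⁺]·P(H₂) / [H⁺]^2, solving for [H⁺] gives log[H⁺] = -6.035, so pH = 6.04.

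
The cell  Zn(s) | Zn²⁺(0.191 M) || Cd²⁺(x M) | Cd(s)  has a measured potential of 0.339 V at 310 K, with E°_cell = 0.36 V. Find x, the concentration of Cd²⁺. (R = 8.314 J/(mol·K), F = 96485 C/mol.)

0.04 M

From the Nernst equation, ln Q = nF(E° − E)/RT = 2×96485×(0.36 − 0.339)/(8.314×310) = 1.572, so Q = 4.82.
With Q = [Zn²⁺]/[Cd²⁺] and the known concentrations, [Cd²⁺] in the denominator gives [Cd²⁺] = 0.04 M.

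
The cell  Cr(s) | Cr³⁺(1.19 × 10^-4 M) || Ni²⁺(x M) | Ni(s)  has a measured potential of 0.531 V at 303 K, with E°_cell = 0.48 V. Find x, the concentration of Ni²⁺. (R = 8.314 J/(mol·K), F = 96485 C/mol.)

0.12 M

From the Nernst equation, ln Q = nF(E° − E)/RT = 6×96485×(0.48 − 0.531)/(8.314×303) = -11.720, so Q = 8.13 × 10^-6.
With Q = [Cr³⁺]^2/[Ni²⁺]^3 and the known concentrations, [Ni²⁺]^3 in the denominator gives [Ni²⁺] = 0.12 M.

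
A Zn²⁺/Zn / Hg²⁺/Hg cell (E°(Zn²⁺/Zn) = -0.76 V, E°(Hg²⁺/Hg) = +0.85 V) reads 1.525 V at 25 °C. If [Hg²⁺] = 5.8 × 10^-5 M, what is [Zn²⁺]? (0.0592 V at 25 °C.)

0.043 M

From the Nernst equation, log Q = n(E° − E)/0.0592 = 2(1.61 − 1.525)/0.0592 = 2.872, so Q = 744.
With Q = [Zn²⁺]/[Hg²⁺] and the known concentrations, [Zn²⁺] in the numerator gives [Zn²⁺] = 0.043 M.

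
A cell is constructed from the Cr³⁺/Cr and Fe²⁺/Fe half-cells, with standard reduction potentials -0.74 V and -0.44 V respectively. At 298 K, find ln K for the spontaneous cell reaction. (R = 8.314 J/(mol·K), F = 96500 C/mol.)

E°_cell = -0.44 − (-0.74) = 0.30 V, with n = 6 electrons transferred.
At equilibrium E = 0, so the Nernst equation gives ln K = nFE°/RT = (6)(96500)(0.30)/((8.314)(298)) = 70.11.

ln K = 70.1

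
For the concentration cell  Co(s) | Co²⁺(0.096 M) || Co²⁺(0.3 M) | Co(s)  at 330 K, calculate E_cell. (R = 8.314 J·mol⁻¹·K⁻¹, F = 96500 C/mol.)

0.016 V

Both half-cells are Co²⁺/Co, so E°_cell = 0. The concentrated side is the cathode; the cell reaction moves Co²⁺ from high to low concentration with n = 2.
Q = [Co²⁺]_dilute/[Co²⁺]_conc = 0.096/0.3 = 0.320.
E = 0 − (RT/nF) ln Q = −((8.314×330)/(2×96500))(-1.139) = 0.0162 V.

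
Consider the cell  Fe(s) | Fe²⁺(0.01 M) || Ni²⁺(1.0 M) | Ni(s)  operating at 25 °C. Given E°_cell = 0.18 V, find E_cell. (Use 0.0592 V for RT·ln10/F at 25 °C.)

0.239 V

Balancing electrons gives n = 2; the reaction quotient is Q = [Fe²⁺]/[Ni²⁺] = 0.0100.
At 25 °C, E = E° − (0.0592/n) log Q = 0.18 − (0.0592/2)(-2.000) = 0.180 + 0.059 = 0.239 V.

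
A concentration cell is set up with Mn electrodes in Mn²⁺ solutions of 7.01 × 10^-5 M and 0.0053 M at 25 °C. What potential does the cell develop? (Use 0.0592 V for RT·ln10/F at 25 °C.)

0.056 V

Both half-cells are Mn²⁺/Mn, so E°_cell = 0. The concentrated side is the cathode; the cell reaction moves Mn²⁺ from high to low concentration with n = 2.
Q = [Mn²⁺]_dilute/[Mn²⁺]_conc = 7.01 × 10^-5/0.0053 = 0.0132.
E = 0 − (0.0592/2) log Q = −(0.0592/2)(-1.879) = 0.0556 V.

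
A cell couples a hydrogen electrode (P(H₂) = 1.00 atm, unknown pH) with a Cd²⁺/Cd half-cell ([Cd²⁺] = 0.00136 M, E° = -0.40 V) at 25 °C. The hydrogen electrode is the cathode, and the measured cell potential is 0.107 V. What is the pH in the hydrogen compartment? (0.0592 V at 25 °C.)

pH = 6.38

E°_cell = 0.40 V and n = 2.
log Q = n(E° − E)/0.0592 = 2×(0.40 − 0.107)/0.0592 = 9.899.
With Q = [Cd²⁺]·P(H₂) / [H⁺]^2, solving for [H⁺] gives log[H⁺] = -6.383, so pH = 6.38.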